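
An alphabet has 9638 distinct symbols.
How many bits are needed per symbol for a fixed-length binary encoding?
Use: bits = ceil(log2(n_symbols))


log2(9638) = 13.2345
Bracket: 2^13 = 8192 < 9638 <= 2^14 = 16384
So ceil(log2(9638)) = 14

bits = ceil(log2(9638)) = ceil(13.2345) = 14 bits


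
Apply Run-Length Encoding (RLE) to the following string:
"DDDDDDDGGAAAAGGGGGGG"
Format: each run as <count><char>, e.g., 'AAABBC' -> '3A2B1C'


Scanning runs left to right:
  i=0: run of 'D' x 7 -> '7D'
  i=7: run of 'G' x 2 -> '2G'
  i=9: run of 'A' x 4 -> '4A'
  i=13: run of 'G' x 7 -> '7G'

RLE = 7D2G4A7G


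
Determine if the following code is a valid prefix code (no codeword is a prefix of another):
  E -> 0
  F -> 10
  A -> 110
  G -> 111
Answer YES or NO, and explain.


Checking each pair (does one codeword prefix another?):
  E='0' vs F='10': no prefix
  E='0' vs A='110': no prefix
  E='0' vs G='111': no prefix
  F='10' vs E='0': no prefix
  F='10' vs A='110': no prefix
  F='10' vs G='111': no prefix
  A='110' vs E='0': no prefix
  A='110' vs F='10': no prefix
  A='110' vs G='111': no prefix
  G='111' vs E='0': no prefix
  G='111' vs F='10': no prefix
  G='111' vs A='110': no prefix
No violation found over all pairs.

YES -- this is a valid prefix code. No codeword is a prefix of any other codeword.


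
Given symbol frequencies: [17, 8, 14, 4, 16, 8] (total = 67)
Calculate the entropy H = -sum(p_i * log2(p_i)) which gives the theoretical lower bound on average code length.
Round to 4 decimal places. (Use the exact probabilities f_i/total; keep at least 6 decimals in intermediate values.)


Per-symbol terms -p_i * log2(p_i) with p_i = f_i/67:
  p = 17/67 = 0.253731: log2(p) = -1.978626, -p*log2(p) = 0.502040
  p = 8/67 = 0.119403: log2(p) = -3.066089, -p*log2(p) = 0.366100
  p = 14/67 = 0.208955: log2(p) = -2.258734, -p*log2(p) = 0.471974
  p = 4/67 = 0.059701: log2(p) = -4.066089, -p*log2(p) = 0.242752
  p = 16/67 = 0.238806: log2(p) = -2.066089, -p*log2(p) = 0.493394
  p = 8/67 = 0.119403: log2(p) = -3.066089, -p*log2(p) = 0.366100
H = 0.502040 + 0.366100 + 0.471974 + 0.242752 + 0.493394 + 0.366100 = 2.442360

H = 2.4424 bits/symbol


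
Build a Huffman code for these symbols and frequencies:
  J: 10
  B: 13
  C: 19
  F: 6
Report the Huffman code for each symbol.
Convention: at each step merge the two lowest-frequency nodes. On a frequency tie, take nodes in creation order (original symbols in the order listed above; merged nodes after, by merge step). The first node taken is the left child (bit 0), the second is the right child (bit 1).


Huffman tree construction:
Step 1: Merge F(6) + J(10) = 16
Step 2: Merge B(13) + (F+J)(16) = 29
Step 3: Merge C(19) + (B+(F+J))(29) = 48
Read each symbol's code off the tree from the root (left child = 0, right child = 1).

Codes:
  J: 111 (length 3)
  B: 10 (length 2)
  C: 0 (length 1)
  F: 110 (length 3)
Average code length: 93/48 = 1.9375 bits/symbol


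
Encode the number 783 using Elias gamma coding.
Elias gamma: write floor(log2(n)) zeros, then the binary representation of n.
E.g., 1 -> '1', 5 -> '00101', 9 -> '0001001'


num_bits = floor(log2(783)) + 1 = 10
leading_zeros = num_bits - 1 = 9
binary(783) = 1100001111

Elias gamma(783) = '000000000' + '1100001111' = 0000000001100001111 (19 bits)


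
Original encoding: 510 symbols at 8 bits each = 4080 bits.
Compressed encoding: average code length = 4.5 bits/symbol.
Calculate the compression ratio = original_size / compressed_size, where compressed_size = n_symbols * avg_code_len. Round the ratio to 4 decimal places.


original_size = n_symbols * orig_bits = 510 * 8 = 4080 bits
compressed_size = n_symbols * avg_code_len = 510 * 4.5 = 2295.0 bits
ratio = original_size / compressed_size = 4080 / 2295.0 = 1.7778

Compression ratio = 1.7778


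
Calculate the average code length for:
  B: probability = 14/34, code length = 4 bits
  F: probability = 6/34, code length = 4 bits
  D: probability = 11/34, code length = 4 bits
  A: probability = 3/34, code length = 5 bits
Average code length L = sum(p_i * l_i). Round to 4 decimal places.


Weighted contributions p_i * l_i:
  B: (14/34) * 4 = 56/34
  F: (6/34) * 4 = 24/34
  D: (11/34) * 4 = 44/34
  A: (3/34) * 5 = 15/34
Sum = (56 + 24 + 44 + 15)/34 = 139/34

L = 139/34 = 4.0882 bits/symbol


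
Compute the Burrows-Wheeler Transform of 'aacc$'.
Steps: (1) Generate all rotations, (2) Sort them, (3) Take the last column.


Rotations (sorted):
  0: $aacc -> last char: c
  1: aacc$ -> last char: $
  2: acc$a -> last char: a
  3: c$aac -> last char: c
  4: cc$aa -> last char: a


BWT = c$aca


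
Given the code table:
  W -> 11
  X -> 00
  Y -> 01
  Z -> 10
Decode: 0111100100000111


Decoding:
01 -> Y
11 -> W
10 -> Z
01 -> Y
00 -> X
00 -> X
01 -> Y
11 -> W


Result: YWZYXXYW


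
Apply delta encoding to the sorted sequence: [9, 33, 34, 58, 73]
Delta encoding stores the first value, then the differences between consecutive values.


First value: 9
Deltas:
  33 - 9 = 24
  34 - 33 = 1
  58 - 34 = 24
  73 - 58 = 15


Delta encoded: [9, 24, 1, 24, 15]


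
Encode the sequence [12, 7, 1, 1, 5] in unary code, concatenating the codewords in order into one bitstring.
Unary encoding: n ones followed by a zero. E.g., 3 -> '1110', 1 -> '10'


Encode each number as n ones followed by a terminating 0:
  12 -> 1111111111110 (13 bits)
  7 -> 11111110 (8 bits)
  1 -> 10 (2 bits)
  1 -> 10 (2 bits)
  5 -> 111110 (6 bits)
Total length = 13 + 8 + 2 + 2 + 6 = 31 bits.

Unary([12, 7, 1, 1, 5]) = 1111111111110111111101010111110 (31 bits)


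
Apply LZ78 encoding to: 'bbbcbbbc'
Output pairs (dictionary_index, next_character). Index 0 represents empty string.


LZ78 encoding steps:
Dictionary: {0: ''}
Step 1: w='' (idx 0), next='b' -> output (0, 'b'), add 'b' as idx 1
Step 2: w='b' (idx 1), next='b' -> output (1, 'b'), add 'bb' as idx 2
Step 3: w='' (idx 0), next='c' -> output (0, 'c'), add 'c' as idx 3
Step 4: w='bb' (idx 2), next='b' -> output (2, 'b'), add 'bbb' as idx 4
Step 5: w='c' (idx 3), end of input -> output (3, '')


Encoded: [(0, 'b'), (1, 'b'), (0, 'c'), (2, 'b'), (3, '')]


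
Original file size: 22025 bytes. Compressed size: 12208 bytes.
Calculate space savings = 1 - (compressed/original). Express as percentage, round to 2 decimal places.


ratio = compressed/original = 12208/22025 = 0.554279
savings = 1 - ratio = 1 - 0.554279 = 0.445721
as a percentage: 0.445721 * 100 = 44.57%

Space savings = 1 - 12208/22025 = 44.57%


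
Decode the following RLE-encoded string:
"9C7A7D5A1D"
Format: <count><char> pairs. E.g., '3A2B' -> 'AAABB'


Expanding each <count><char> pair:
  9C -> 'CCCCCCCCC'
  7A -> 'AAAAAAA'
  7D -> 'DDDDDDD'
  5A -> 'AAAAA'
  1D -> 'D'

Decoded = CCCCCCCCCAAAAAAADDDDDDDAAAAAD


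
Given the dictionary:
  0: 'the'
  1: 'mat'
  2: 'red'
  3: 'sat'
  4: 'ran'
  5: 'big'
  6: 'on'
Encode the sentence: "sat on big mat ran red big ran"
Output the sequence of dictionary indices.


Look up each word in the dictionary:
  'sat' -> 3
  'on' -> 6
  'big' -> 5
  'mat' -> 1
  'ran' -> 4
  'red' -> 2
  'big' -> 5
  'ran' -> 4

Encoded: [3, 6, 5, 1, 4, 2, 5, 4]


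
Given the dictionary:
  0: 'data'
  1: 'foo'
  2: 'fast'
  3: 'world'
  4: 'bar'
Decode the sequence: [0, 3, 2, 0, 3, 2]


Look up each index in the dictionary:
  0 -> 'data'
  3 -> 'world'
  2 -> 'fast'
  0 -> 'data'
  3 -> 'world'
  2 -> 'fast'

Decoded: "data world fast data world fast"


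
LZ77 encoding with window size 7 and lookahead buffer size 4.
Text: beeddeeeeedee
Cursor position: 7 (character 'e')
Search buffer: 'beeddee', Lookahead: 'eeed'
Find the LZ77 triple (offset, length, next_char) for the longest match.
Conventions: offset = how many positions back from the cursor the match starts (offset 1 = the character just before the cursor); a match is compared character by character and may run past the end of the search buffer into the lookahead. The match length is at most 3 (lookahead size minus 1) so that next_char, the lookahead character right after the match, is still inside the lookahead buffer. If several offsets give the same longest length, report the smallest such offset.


Try each offset into the search buffer:
  offset=1 (pos 6, char 'e'): match length 3
  offset=2 (pos 5, char 'e'): match length 3
  offset=3 (pos 4, char 'd'): match length 0
  offset=4 (pos 3, char 'd'): match length 0
  offset=5 (pos 2, char 'e'): match length 1
  offset=6 (pos 1, char 'e'): match length 2
  offset=7 (pos 0, char 'b'): match length 0
Longest match has length 3, found at offsets 1, 2; take the smallest, offset 1.
next_char = character at position 7 + 3 = 10 -> 'd'

Best match: offset=1, length=3 (matching 'eee' starting at position 6)
LZ77 triple: (1, 3, 'd')


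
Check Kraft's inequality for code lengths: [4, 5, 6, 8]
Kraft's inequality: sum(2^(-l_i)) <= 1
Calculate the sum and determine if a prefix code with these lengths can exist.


Sum = 2^(-4) + 2^(-5) + 2^(-6) + 2^(-8)
    = 0.0625 + 0.03125 + 0.015625 + 0.00390625
    = 29/256 = 0.11328125
Since 0.11328125 <= 1, Kraft's inequality IS satisfied.
A prefix code with these lengths CAN exist.

Kraft sum = 0.11328125. Satisfied.


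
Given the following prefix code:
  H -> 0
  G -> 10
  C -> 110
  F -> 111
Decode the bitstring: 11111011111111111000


Decoding step by step:
Bits 111 -> F
Bits 110 -> C
Bits 111 -> F
Bits 111 -> F
Bits 111 -> F
Bits 110 -> C
Bits 0 -> H
Bits 0 -> H


Decoded message: FCFFFCHH


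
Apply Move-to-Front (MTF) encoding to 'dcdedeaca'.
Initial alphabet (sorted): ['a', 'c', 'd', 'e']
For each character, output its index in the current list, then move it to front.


MTF encoding:
'd': index 2 in ['a', 'c', 'd', 'e'] -> ['d', 'a', 'c', 'e']
'c': index 2 in ['d', 'a', 'c', 'e'] -> ['c', 'd', 'a', 'e']
'd': index 1 in ['c', 'd', 'a', 'e'] -> ['d', 'c', 'a', 'e']
'e': index 3 in ['d', 'c', 'a', 'e'] -> ['e', 'd', 'c', 'a']
'd': index 1 in ['e', 'd', 'c', 'a'] -> ['d', 'e', 'c', 'a']
'e': index 1 in ['d', 'e', 'c', 'a'] -> ['e', 'd', 'c', 'a']
'a': index 3 in ['e', 'd', 'c', 'a'] -> ['a', 'e', 'd', 'c']
'c': index 3 in ['a', 'e', 'd', 'c'] -> ['c', 'a', 'e', 'd']
'a': index 1 in ['c', 'a', 'e', 'd'] -> ['a', 'c', 'e', 'd']


Output: [2, 2, 1, 3, 1, 1, 3, 3, 1]


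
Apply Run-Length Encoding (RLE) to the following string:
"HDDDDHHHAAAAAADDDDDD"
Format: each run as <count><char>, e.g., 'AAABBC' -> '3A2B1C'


Scanning runs left to right:
  i=0: run of 'H' x 1 -> '1H'
  i=1: run of 'D' x 4 -> '4D'
  i=5: run of 'H' x 3 -> '3H'
  i=8: run of 'A' x 6 -> '6A'
  i=14: run of 'D' x 6 -> '6D'

RLE = 1H4D3H6A6D


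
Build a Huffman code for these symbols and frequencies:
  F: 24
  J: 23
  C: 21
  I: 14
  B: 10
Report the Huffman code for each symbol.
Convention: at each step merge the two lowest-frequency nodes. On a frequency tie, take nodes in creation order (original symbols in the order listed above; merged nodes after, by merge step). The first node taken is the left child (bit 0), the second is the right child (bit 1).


Huffman tree construction:
Step 1: Merge B(10) + I(14) = 24
Step 2: Merge C(21) + J(23) = 44
Step 3: Merge F(24) + (B+I)(24) = 48
Step 4: Merge (C+J)(44) + (F+(B+I))(48) = 92
Read each symbol's code off the tree from the root (left child = 0, right child = 1).

Codes:
  F: 10 (length 2)
  J: 01 (length 2)
  C: 00 (length 2)
  I: 111 (length 3)
  B: 110 (length 3)
Average code length: 208/92 = 2.2609 bits/symbol


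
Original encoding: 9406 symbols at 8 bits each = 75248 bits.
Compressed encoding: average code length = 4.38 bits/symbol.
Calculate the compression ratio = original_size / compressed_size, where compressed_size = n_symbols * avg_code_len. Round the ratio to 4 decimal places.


original_size = n_symbols * orig_bits = 9406 * 8 = 75248 bits
compressed_size = n_symbols * avg_code_len = 9406 * 4.38 = 41198.28 bits
ratio = original_size / compressed_size = 75248 / 41198.28 = 1.8265

Compression ratio = 1.8265


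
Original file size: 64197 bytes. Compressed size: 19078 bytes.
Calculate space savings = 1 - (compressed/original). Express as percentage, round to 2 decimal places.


ratio = compressed/original = 19078/64197 = 0.297179
savings = 1 - ratio = 1 - 0.297179 = 0.702821
as a percentage: 0.702821 * 100 = 70.28%

Space savings = 1 - 19078/64197 = 70.28%


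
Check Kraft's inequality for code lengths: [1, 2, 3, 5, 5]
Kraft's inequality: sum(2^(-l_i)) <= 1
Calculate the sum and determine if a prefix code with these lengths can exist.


Sum = 2^(-1) + 2^(-2) + 2^(-3) + 2^(-5) + 2^(-5)
    = 0.5 + 0.25 + 0.125 + 0.03125 + 0.03125
    = 30/32 = 0.9375
Since 0.9375 <= 1, Kraft's inequality IS satisfied.
A prefix code with these lengths CAN exist.

Kraft sum = 0.9375. Satisfied.


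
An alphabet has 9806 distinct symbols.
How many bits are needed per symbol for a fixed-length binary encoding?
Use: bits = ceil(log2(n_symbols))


log2(9806) = 13.2594
Bracket: 2^13 = 8192 < 9806 <= 2^14 = 16384
So ceil(log2(9806)) = 14

bits = ceil(log2(9806)) = ceil(13.2594) = 14 bits


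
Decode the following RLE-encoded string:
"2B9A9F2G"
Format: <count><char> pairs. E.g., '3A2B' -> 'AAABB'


Expanding each <count><char> pair:
  2B -> 'BB'
  9A -> 'AAAAAAAAA'
  9F -> 'FFFFFFFFF'
  2G -> 'GG'

Decoded = BBAAAAAAAAAFFFFFFFFFGG


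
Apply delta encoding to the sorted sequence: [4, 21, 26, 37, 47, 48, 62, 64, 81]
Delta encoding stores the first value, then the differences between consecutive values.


First value: 4
Deltas:
  21 - 4 = 17
  26 - 21 = 5
  37 - 26 = 11
  47 - 37 = 10
  48 - 47 = 1
  62 - 48 = 14
  64 - 62 = 2
  81 - 64 = 17


Delta encoded: [4, 17, 5, 11, 10, 1, 14, 2, 17]


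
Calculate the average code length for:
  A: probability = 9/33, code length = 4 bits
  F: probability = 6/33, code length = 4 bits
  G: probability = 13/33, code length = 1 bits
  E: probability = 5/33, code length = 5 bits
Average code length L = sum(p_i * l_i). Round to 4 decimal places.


Weighted contributions p_i * l_i:
  A: (9/33) * 4 = 36/33
  F: (6/33) * 4 = 24/33
  G: (13/33) * 1 = 13/33
  E: (5/33) * 5 = 25/33
Sum = (36 + 24 + 13 + 25)/33 = 98/33

L = 98/33 = 2.9697 bits/symbol


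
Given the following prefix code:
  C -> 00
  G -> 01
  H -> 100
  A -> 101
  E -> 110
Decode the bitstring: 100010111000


Decoding step by step:
Bits 100 -> H
Bits 01 -> G
Bits 01 -> G
Bits 110 -> E
Bits 00 -> C


Decoded message: HGGEC


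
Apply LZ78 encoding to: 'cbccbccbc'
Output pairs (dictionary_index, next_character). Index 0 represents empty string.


LZ78 encoding steps:
Dictionary: {0: ''}
Step 1: w='' (idx 0), next='c' -> output (0, 'c'), add 'c' as idx 1
Step 2: w='' (idx 0), next='b' -> output (0, 'b'), add 'b' as idx 2
Step 3: w='c' (idx 1), next='c' -> output (1, 'c'), add 'cc' as idx 3
Step 4: w='b' (idx 2), next='c' -> output (2, 'c'), add 'bc' as idx 4
Step 5: w='c' (idx 1), next='b' -> output (1, 'b'), add 'cb' as idx 5
Step 6: w='c' (idx 1), end of input -> output (1, '')


Encoded: [(0, 'c'), (0, 'b'), (1, 'c'), (2, 'c'), (1, 'b'), (1, '')]


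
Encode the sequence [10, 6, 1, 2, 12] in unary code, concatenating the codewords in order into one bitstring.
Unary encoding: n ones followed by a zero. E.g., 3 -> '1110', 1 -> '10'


Encode each number as n ones followed by a terminating 0:
  10 -> 11111111110 (11 bits)
  6 -> 1111110 (7 bits)
  1 -> 10 (2 bits)
  2 -> 110 (3 bits)
  12 -> 1111111111110 (13 bits)
Total length = 11 + 7 + 2 + 3 + 13 = 36 bits.

Unary([10, 6, 1, 2, 12]) = 111111111101111110101101111111111110 (36 bits)


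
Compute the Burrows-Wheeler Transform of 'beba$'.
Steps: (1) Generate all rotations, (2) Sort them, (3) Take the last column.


Rotations (sorted):
  0: $beba -> last char: a
  1: a$beb -> last char: b
  2: ba$be -> last char: e
  3: beba$ -> last char: $
  4: eba$b -> last char: b


BWT = abe$b


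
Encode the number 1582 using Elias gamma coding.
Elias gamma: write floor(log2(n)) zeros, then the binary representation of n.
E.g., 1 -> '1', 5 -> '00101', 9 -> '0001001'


num_bits = floor(log2(1582)) + 1 = 11
leading_zeros = num_bits - 1 = 10
binary(1582) = 11000101110

Elias gamma(1582) = '0000000000' + '11000101110' = 000000000011000101110 (21 bits)


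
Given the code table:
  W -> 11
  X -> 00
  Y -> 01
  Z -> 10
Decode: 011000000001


Decoding:
01 -> Y
10 -> Z
00 -> X
00 -> X
00 -> X
01 -> Y


Result: YZXXXY


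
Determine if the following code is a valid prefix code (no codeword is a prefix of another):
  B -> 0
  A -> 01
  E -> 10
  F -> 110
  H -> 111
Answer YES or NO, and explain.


Checking each pair (does one codeword prefix another?):
  B='0' vs A='01': prefix -- VIOLATION

NO -- this is NOT a valid prefix code. B (0) is a prefix of A (01).


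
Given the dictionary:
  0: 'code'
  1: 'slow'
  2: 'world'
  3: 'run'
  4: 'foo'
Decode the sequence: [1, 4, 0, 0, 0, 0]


Look up each index in the dictionary:
  1 -> 'slow'
  4 -> 'foo'
  0 -> 'code'
  0 -> 'code'
  0 -> 'code'
  0 -> 'code'

Decoded: "slow foo code code code code"


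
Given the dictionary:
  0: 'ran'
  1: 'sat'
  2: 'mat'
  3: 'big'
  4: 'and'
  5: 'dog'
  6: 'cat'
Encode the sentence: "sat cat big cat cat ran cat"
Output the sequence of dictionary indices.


Look up each word in the dictionary:
  'sat' -> 1
  'cat' -> 6
  'big' -> 3
  'cat' -> 6
  'cat' -> 6
  'ran' -> 0
  'cat' -> 6

Encoded: [1, 6, 3, 6, 6, 0, 6]


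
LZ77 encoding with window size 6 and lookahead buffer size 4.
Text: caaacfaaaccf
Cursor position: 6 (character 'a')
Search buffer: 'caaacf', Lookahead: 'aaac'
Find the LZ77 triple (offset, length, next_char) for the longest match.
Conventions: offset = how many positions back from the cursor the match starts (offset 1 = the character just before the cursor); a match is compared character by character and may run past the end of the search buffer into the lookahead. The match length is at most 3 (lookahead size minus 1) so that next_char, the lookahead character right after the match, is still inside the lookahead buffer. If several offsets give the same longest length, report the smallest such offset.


Try each offset into the search buffer:
  offset=1 (pos 5, char 'f'): match length 0
  offset=2 (pos 4, char 'c'): match length 0
  offset=3 (pos 3, char 'a'): match length 1
  offset=4 (pos 2, char 'a'): match length 2
  offset=5 (pos 1, char 'a'): match length 3
  offset=6 (pos 0, char 'c'): match length 0
Longest match has length 3 at offset 5.
next_char = character at position 6 + 3 = 9 -> 'c'

Best match: offset=5, length=3 (matching 'aaa' starting at position 1)
LZ77 triple: (5, 3, 'c')


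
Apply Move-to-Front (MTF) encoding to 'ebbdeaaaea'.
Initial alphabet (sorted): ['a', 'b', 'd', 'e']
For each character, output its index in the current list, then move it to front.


MTF encoding:
'e': index 3 in ['a', 'b', 'd', 'e'] -> ['e', 'a', 'b', 'd']
'b': index 2 in ['e', 'a', 'b', 'd'] -> ['b', 'e', 'a', 'd']
'b': index 0 in ['b', 'e', 'a', 'd'] -> ['b', 'e', 'a', 'd']
'd': index 3 in ['b', 'e', 'a', 'd'] -> ['d', 'b', 'e', 'a']
'e': index 2 in ['d', 'b', 'e', 'a'] -> ['e', 'd', 'b', 'a']
'a': index 3 in ['e', 'd', 'b', 'a'] -> ['a', 'e', 'd', 'b']
'a': index 0 in ['a', 'e', 'd', 'b'] -> ['a', 'e', 'd', 'b']
'a': index 0 in ['a', 'e', 'd', 'b'] -> ['a', 'e', 'd', 'b']
'e': index 1 in ['a', 'e', 'd', 'b'] -> ['e', 'a', 'd', 'b']
'a': index 1 in ['e', 'a', 'd', 'b'] -> ['a', 'e', 'd', 'b']


Output: [3, 2, 0, 3, 2, 3, 0, 0, 1, 1]


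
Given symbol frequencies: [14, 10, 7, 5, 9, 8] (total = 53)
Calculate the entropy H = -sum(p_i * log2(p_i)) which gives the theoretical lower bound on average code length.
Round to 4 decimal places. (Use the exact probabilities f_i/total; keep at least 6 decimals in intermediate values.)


Per-symbol terms -p_i * log2(p_i) with p_i = f_i/53:
  p = 14/53 = 0.264151: log2(p) = -1.920566, -p*log2(p) = 0.507319
  p = 10/53 = 0.188679: log2(p) = -2.405992, -p*log2(p) = 0.453961
  p = 7/53 = 0.132075: log2(p) = -2.920566, -p*log2(p) = 0.385735
  p = 5/53 = 0.094340: log2(p) = -3.405992, -p*log2(p) = 0.321320
  p = 9/53 = 0.169811: log2(p) = -2.557995, -p*log2(p) = 0.434377
  p = 8/53 = 0.150943: log2(p) = -2.727920, -p*log2(p) = 0.411762
H = 0.507319 + 0.453961 + 0.385735 + 0.321320 + 0.434377 + 0.411762 = 2.514474

H = 2.5145 bits/symbol


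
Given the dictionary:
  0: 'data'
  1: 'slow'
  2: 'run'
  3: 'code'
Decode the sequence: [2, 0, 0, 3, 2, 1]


Look up each index in the dictionary:
  2 -> 'run'
  0 -> 'data'
  0 -> 'data'
  3 -> 'code'
  2 -> 'run'
  1 -> 'slow'

Decoded: "run data data code run slow"


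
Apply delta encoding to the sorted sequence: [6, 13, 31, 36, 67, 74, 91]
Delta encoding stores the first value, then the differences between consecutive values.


First value: 6
Deltas:
  13 - 6 = 7
  31 - 13 = 18
  36 - 31 = 5
  67 - 36 = 31
  74 - 67 = 7
  91 - 74 = 17


Delta encoded: [6, 7, 18, 5, 31, 7, 17]


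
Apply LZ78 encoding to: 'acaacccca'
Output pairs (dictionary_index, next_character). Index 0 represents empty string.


LZ78 encoding steps:
Dictionary: {0: ''}
Step 1: w='' (idx 0), next='a' -> output (0, 'a'), add 'a' as idx 1
Step 2: w='' (idx 0), next='c' -> output (0, 'c'), add 'c' as idx 2
Step 3: w='a' (idx 1), next='a' -> output (1, 'a'), add 'aa' as idx 3
Step 4: w='c' (idx 2), next='c' -> output (2, 'c'), add 'cc' as idx 4
Step 5: w='cc' (idx 4), next='a' -> output (4, 'a'), add 'cca' as idx 5


Encoded: [(0, 'a'), (0, 'c'), (1, 'a'), (2, 'c'), (4, 'a')]


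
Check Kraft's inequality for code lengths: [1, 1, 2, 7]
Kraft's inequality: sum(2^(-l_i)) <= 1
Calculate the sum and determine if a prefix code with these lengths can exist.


Sum = 2^(-1) + 2^(-1) + 2^(-2) + 2^(-7)
    = 0.5 + 0.5 + 0.25 + 0.0078125
    = 161/128 = 1.2578125
Since 1.2578125 > 1, Kraft's inequality is NOT satisfied.
A prefix code with these lengths CANNOT exist.

Kraft sum = 1.2578125. Not satisfied.


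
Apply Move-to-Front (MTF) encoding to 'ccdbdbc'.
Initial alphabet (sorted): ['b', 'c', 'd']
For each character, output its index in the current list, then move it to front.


MTF encoding:
'c': index 1 in ['b', 'c', 'd'] -> ['c', 'b', 'd']
'c': index 0 in ['c', 'b', 'd'] -> ['c', 'b', 'd']
'd': index 2 in ['c', 'b', 'd'] -> ['d', 'c', 'b']
'b': index 2 in ['d', 'c', 'b'] -> ['b', 'd', 'c']
'd': index 1 in ['b', 'd', 'c'] -> ['d', 'b', 'c']
'b': index 1 in ['d', 'b', 'c'] -> ['b', 'd', 'c']
'c': index 2 in ['b', 'd', 'c'] -> ['c', 'b', 'd']


Output: [1, 0, 2, 2, 1, 1, 2]


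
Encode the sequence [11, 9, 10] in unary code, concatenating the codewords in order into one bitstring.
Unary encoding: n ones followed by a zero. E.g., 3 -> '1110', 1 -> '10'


Encode each number as n ones followed by a terminating 0:
  11 -> 111111111110 (12 bits)
  9 -> 1111111110 (10 bits)
  10 -> 11111111110 (11 bits)
Total length = 12 + 10 + 11 = 33 bits.

Unary([11, 9, 10]) = 111111111110111111111011111111110 (33 bits)


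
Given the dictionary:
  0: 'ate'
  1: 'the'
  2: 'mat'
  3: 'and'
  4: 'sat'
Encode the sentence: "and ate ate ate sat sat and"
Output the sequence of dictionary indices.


Look up each word in the dictionary:
  'and' -> 3
  'ate' -> 0
  'ate' -> 0
  'ate' -> 0
  'sat' -> 4
  'sat' -> 4
  'and' -> 3

Encoded: [3, 0, 0, 0, 4, 4, 3]


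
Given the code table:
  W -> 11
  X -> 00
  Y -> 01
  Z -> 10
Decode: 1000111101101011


Decoding:
10 -> Z
00 -> X
11 -> W
11 -> W
01 -> Y
10 -> Z
10 -> Z
11 -> W


Result: ZXWWYZZW


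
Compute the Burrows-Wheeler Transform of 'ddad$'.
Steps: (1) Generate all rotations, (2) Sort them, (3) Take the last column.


Rotations (sorted):
  0: $ddad -> last char: d
  1: ad$dd -> last char: d
  2: d$dda -> last char: a
  3: dad$d -> last char: d
  4: ddad$ -> last char: $


BWT = ddad$


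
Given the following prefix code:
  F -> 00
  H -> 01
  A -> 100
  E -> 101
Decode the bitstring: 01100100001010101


Decoding step by step:
Bits 01 -> H
Bits 100 -> A
Bits 100 -> A
Bits 00 -> F
Bits 101 -> E
Bits 01 -> H
Bits 01 -> H


Decoded message: HAAFEHH


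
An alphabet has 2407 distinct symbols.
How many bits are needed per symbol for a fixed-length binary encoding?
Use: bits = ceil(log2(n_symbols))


log2(2407) = 11.233
Bracket: 2^11 = 2048 < 2407 <= 2^12 = 4096
So ceil(log2(2407)) = 12

bits = ceil(log2(2407)) = ceil(11.233) = 12 bits


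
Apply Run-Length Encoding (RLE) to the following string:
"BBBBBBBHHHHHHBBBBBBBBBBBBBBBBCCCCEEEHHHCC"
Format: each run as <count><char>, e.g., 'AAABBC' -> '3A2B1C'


Scanning runs left to right:
  i=0: run of 'B' x 7 -> '7B'
  i=7: run of 'H' x 6 -> '6H'
  i=13: run of 'B' x 16 -> '16B'
  i=29: run of 'C' x 4 -> '4C'
  i=33: run of 'E' x 3 -> '3E'
  i=36: run of 'H' x 3 -> '3H'
  i=39: run of 'C' x 2 -> '2C'

RLE = 7B6H16B4C3E3H2C


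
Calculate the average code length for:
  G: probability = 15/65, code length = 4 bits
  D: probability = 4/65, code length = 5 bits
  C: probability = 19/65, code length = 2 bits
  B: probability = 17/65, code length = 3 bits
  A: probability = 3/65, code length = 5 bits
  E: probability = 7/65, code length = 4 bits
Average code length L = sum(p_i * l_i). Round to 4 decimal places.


Weighted contributions p_i * l_i:
  G: (15/65) * 4 = 60/65
  D: (4/65) * 5 = 20/65
  C: (19/65) * 2 = 38/65
  B: (17/65) * 3 = 51/65
  A: (3/65) * 5 = 15/65
  E: (7/65) * 4 = 28/65
Sum = (60 + 20 + 38 + 51 + 15 + 28)/65 = 212/65

L = 212/65 = 3.2615 bits/symbol


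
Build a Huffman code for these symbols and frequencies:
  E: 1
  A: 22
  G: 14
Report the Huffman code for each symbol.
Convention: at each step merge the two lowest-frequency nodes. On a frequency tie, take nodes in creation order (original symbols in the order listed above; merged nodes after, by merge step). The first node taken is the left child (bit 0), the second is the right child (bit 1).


Huffman tree construction:
Step 1: Merge E(1) + G(14) = 15
Step 2: Merge (E+G)(15) + A(22) = 37
Read each symbol's code off the tree from the root (left child = 0, right child = 1).

Codes:
  E: 00 (length 2)
  A: 1 (length 1)
  G: 01 (length 2)
Average code length: 52/37 = 1.4054 bits/symbol


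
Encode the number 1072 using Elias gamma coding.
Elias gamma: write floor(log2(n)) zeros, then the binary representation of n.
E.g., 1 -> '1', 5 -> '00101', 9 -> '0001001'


num_bits = floor(log2(1072)) + 1 = 11
leading_zeros = num_bits - 1 = 10
binary(1072) = 10000110000

Elias gamma(1072) = '0000000000' + '10000110000' = 000000000010000110000 (21 bits)


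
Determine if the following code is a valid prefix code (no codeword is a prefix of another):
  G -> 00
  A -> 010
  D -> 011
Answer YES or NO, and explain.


Checking each pair (does one codeword prefix another?):
  G='00' vs A='010': no prefix
  G='00' vs D='011': no prefix
  A='010' vs G='00': no prefix
  A='010' vs D='011': no prefix
  D='011' vs G='00': no prefix
  D='011' vs A='010': no prefix
No violation found over all pairs.

YES -- this is a valid prefix code. No codeword is a prefix of any other codeword.


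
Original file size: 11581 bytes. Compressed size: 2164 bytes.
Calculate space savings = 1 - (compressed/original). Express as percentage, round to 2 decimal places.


ratio = compressed/original = 2164/11581 = 0.186858
savings = 1 - ratio = 1 - 0.186858 = 0.813142
as a percentage: 0.813142 * 100 = 81.31%

Space savings = 1 - 2164/11581 = 81.31%


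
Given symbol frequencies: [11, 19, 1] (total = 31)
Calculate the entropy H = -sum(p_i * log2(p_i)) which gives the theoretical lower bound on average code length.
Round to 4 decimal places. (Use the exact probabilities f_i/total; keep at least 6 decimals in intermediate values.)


Per-symbol terms -p_i * log2(p_i) with p_i = f_i/31:
  p = 11/31 = 0.354839: log2(p) = -1.494765, -p*log2(p) = 0.530400
  p = 19/31 = 0.612903: log2(p) = -0.706269, -p*log2(p) = 0.432874
  p = 1/31 = 0.032258: log2(p) = -4.954196, -p*log2(p) = 0.159813
H = 0.530400 + 0.432874 + 0.159813 = 1.123087

H = 1.1231 bits/symbol


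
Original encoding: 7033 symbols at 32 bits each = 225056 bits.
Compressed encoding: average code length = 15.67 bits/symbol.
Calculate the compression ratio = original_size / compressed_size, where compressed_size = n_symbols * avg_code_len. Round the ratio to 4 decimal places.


original_size = n_symbols * orig_bits = 7033 * 32 = 225056 bits
compressed_size = n_symbols * avg_code_len = 7033 * 15.67 = 110207.11 bits
ratio = original_size / compressed_size = 225056 / 110207.11 = 2.0421

Compression ratio = 2.0421


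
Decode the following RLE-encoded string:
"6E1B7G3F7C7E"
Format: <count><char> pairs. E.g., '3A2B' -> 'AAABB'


Expanding each <count><char> pair:
  6E -> 'EEEEEE'
  1B -> 'B'
  7G -> 'GGGGGGG'
  3F -> 'FFF'
  7C -> 'CCCCCCC'
  7E -> 'EEEEEEE'

Decoded = EEEEEEBGGGGGGGFFFCCCCCCCEEEEEEE


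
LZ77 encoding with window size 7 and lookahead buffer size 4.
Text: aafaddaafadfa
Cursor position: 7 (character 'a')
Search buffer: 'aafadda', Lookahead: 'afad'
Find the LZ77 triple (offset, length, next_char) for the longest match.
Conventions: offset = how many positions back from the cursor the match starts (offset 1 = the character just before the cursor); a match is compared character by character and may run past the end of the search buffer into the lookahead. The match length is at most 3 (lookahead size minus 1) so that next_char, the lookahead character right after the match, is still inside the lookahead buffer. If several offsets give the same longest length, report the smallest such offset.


Try each offset into the search buffer:
  offset=1 (pos 6, char 'a'): match length 1
  offset=2 (pos 5, char 'd'): match length 0
  offset=3 (pos 4, char 'd'): match length 0
  offset=4 (pos 3, char 'a'): match length 1
  offset=5 (pos 2, char 'f'): match length 0
  offset=6 (pos 1, char 'a'): match length 3
  offset=7 (pos 0, char 'a'): match length 1
Longest match has length 3 at offset 6.
next_char = character at position 7 + 3 = 10 -> 'd'

Best match: offset=6, length=3 (matching 'afa' starting at position 1)
LZ77 triple: (6, 3, 'd')


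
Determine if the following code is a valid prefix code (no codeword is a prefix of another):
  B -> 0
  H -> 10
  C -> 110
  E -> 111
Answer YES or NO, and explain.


Checking each pair (does one codeword prefix another?):
  B='0' vs H='10': no prefix
  B='0' vs C='110': no prefix
  B='0' vs E='111': no prefix
  H='10' vs B='0': no prefix
  H='10' vs C='110': no prefix
  H='10' vs E='111': no prefix
  C='110' vs B='0': no prefix
  C='110' vs H='10': no prefix
  C='110' vs E='111': no prefix
  E='111' vs B='0': no prefix
  E='111' vs H='10': no prefix
  E='111' vs C='110': no prefix
No violation found over all pairs.

YES -- this is a valid prefix code. No codeword is a prefix of any other codeword.


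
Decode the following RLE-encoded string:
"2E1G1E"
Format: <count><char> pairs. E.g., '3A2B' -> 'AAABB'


Expanding each <count><char> pair:
  2E -> 'EE'
  1G -> 'G'
  1E -> 'E'

Decoded = EEGE


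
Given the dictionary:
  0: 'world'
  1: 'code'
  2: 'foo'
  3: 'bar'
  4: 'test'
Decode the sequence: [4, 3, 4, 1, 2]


Look up each index in the dictionary:
  4 -> 'test'
  3 -> 'bar'
  4 -> 'test'
  1 -> 'code'
  2 -> 'foo'

Decoded: "test bar test code foo"


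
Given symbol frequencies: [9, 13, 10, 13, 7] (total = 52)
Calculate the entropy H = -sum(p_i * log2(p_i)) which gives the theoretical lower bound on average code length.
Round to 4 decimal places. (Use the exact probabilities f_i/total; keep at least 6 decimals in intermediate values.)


Per-symbol terms -p_i * log2(p_i) with p_i = f_i/52:
  p = 9/52 = 0.173077: log2(p) = -2.530515, -p*log2(p) = 0.437974
  p = 13/52 = 0.250000: log2(p) = -2.000000, -p*log2(p) = 0.500000
  p = 10/52 = 0.192308: log2(p) = -2.378512, -p*log2(p) = 0.457406
  p = 13/52 = 0.250000: log2(p) = -2.000000, -p*log2(p) = 0.500000
  p = 7/52 = 0.134615: log2(p) = -2.893085, -p*log2(p) = 0.389454
H = 0.437974 + 0.500000 + 0.457406 + 0.500000 + 0.389454 = 2.284834

H = 2.2848 bits/symbol


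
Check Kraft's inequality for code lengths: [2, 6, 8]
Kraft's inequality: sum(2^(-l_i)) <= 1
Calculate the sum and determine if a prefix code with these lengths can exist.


Sum = 2^(-2) + 2^(-6) + 2^(-8)
    = 0.25 + 0.015625 + 0.00390625
    = 69/256 = 0.26953125
Since 0.26953125 <= 1, Kraft's inequality IS satisfied.
A prefix code with these lengths CAN exist.

Kraft sum = 0.26953125. Satisfied.


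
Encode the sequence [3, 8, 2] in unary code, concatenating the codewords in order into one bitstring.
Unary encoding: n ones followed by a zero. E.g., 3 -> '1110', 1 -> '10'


Encode each number as n ones followed by a terminating 0:
  3 -> 1110 (4 bits)
  8 -> 111111110 (9 bits)
  2 -> 110 (3 bits)
Total length = 4 + 9 + 3 = 16 bits.

Unary([3, 8, 2]) = 1110111111110110 (16 bits)


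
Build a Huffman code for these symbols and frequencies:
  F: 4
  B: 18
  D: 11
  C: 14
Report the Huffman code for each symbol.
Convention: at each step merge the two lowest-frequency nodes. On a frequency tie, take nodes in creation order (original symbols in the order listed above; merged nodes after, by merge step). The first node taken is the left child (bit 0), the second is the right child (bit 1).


Huffman tree construction:
Step 1: Merge F(4) + D(11) = 15
Step 2: Merge C(14) + (F+D)(15) = 29
Step 3: Merge B(18) + (C+(F+D))(29) = 47
Read each symbol's code off the tree from the root (left child = 0, right child = 1).

Codes:
  F: 110 (length 3)
  B: 0 (length 1)
  D: 111 (length 3)
  C: 10 (length 2)
Average code length: 91/47 = 1.9362 bits/symbol


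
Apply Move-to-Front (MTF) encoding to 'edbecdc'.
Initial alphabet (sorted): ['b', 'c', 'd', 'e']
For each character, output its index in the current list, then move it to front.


MTF encoding:
'e': index 3 in ['b', 'c', 'd', 'e'] -> ['e', 'b', 'c', 'd']
'd': index 3 in ['e', 'b', 'c', 'd'] -> ['d', 'e', 'b', 'c']
'b': index 2 in ['d', 'e', 'b', 'c'] -> ['b', 'd', 'e', 'c']
'e': index 2 in ['b', 'd', 'e', 'c'] -> ['e', 'b', 'd', 'c']
'c': index 3 in ['e', 'b', 'd', 'c'] -> ['c', 'e', 'b', 'd']
'd': index 3 in ['c', 'e', 'b', 'd'] -> ['d', 'c', 'e', 'b']
'c': index 1 in ['d', 'c', 'e', 'b'] -> ['c', 'd', 'e', 'b']


Output: [3, 3, 2, 2, 3, 3, 1]


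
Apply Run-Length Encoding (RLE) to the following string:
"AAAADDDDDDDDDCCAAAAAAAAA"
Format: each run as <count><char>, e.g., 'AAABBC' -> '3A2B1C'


Scanning runs left to right:
  i=0: run of 'A' x 4 -> '4A'
  i=4: run of 'D' x 9 -> '9D'
  i=13: run of 'C' x 2 -> '2C'
  i=15: run of 'A' x 9 -> '9A'

RLE = 4A9D2C9A


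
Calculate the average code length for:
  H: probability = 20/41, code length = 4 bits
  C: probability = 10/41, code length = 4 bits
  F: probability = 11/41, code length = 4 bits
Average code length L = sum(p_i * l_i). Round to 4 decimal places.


Weighted contributions p_i * l_i:
  H: (20/41) * 4 = 80/41
  C: (10/41) * 4 = 40/41
  F: (11/41) * 4 = 44/41
Sum = (80 + 40 + 44)/41 = 164/41

L = 164/41 = 4.0000 bits/symbol


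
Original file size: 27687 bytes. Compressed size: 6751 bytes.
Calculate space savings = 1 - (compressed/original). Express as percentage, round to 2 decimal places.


ratio = compressed/original = 6751/27687 = 0.243833
savings = 1 - ratio = 1 - 0.243833 = 0.756167
as a percentage: 0.756167 * 100 = 75.62%

Space savings = 1 - 6751/27687 = 75.62%


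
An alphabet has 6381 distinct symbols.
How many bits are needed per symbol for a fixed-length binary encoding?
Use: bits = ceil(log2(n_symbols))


log2(6381) = 12.6396
Bracket: 2^12 = 4096 < 6381 <= 2^13 = 8192
So ceil(log2(6381)) = 13

bits = ceil(log2(6381)) = ceil(12.6396) = 13 bits


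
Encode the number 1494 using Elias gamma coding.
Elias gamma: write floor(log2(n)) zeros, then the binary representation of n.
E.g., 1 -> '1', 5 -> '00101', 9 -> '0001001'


num_bits = floor(log2(1494)) + 1 = 11
leading_zeros = num_bits - 1 = 10
binary(1494) = 10111010110

Elias gamma(1494) = '0000000000' + '10111010110' = 000000000010111010110 (21 bits)


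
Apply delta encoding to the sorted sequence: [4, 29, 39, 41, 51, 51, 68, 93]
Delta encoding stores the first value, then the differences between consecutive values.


First value: 4
Deltas:
  29 - 4 = 25
  39 - 29 = 10
  41 - 39 = 2
  51 - 41 = 10
  51 - 51 = 0
  68 - 51 = 17
  93 - 68 = 25


Delta encoded: [4, 25, 10, 2, 10, 0, 17, 25]


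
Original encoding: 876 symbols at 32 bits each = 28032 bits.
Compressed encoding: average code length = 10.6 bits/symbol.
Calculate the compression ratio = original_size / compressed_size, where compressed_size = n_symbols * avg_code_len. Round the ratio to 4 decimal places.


original_size = n_symbols * orig_bits = 876 * 32 = 28032 bits
compressed_size = n_symbols * avg_code_len = 876 * 10.6 = 9285.6 bits
ratio = original_size / compressed_size = 28032 / 9285.6 = 3.0189

Compression ratio = 3.0189


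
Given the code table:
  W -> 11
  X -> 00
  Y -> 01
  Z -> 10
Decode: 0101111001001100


Decoding:
01 -> Y
01 -> Y
11 -> W
10 -> Z
01 -> Y
00 -> X
11 -> W
00 -> X


Result: YYWZYXWX


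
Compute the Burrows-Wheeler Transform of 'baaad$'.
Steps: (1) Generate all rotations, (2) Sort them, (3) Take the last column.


Rotations (sorted):
  0: $baaad -> last char: d
  1: aaad$b -> last char: b
  2: aad$ba -> last char: a
  3: ad$baa -> last char: a
  4: baaad$ -> last char: $
  5: d$baaa -> last char: a


BWT = dbaa$a


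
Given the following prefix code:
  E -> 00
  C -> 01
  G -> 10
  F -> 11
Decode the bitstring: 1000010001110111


Decoding step by step:
Bits 10 -> G
Bits 00 -> E
Bits 01 -> C
Bits 00 -> E
Bits 01 -> C
Bits 11 -> F
Bits 01 -> C
Bits 11 -> F


Decoded message: GECECFCF


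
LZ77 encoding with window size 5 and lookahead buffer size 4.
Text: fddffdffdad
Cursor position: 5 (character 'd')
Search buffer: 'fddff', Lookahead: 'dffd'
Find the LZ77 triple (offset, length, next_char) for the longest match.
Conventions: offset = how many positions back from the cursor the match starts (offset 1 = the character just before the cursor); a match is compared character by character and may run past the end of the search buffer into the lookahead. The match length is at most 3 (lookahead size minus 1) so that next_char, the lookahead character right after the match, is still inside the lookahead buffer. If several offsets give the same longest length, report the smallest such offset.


Try each offset into the search buffer:
  offset=1 (pos 4, char 'f'): match length 0
  offset=2 (pos 3, char 'f'): match length 0
  offset=3 (pos 2, char 'd'): match length 3
  offset=4 (pos 1, char 'd'): match length 1
  offset=5 (pos 0, char 'f'): match length 0
Longest match has length 3 at offset 3.
next_char = character at position 5 + 3 = 8 -> 'd'

Best match: offset=3, length=3 (matching 'dff' starting at position 2)
LZ77 triple: (3, 3, 'd')


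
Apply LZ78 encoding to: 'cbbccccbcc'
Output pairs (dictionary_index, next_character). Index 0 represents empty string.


LZ78 encoding steps:
Dictionary: {0: ''}
Step 1: w='' (idx 0), next='c' -> output (0, 'c'), add 'c' as idx 1
Step 2: w='' (idx 0), next='b' -> output (0, 'b'), add 'b' as idx 2
Step 3: w='b' (idx 2), next='c' -> output (2, 'c'), add 'bc' as idx 3
Step 4: w='c' (idx 1), next='c' -> output (1, 'c'), add 'cc' as idx 4
Step 5: w='c' (idx 1), next='b' -> output (1, 'b'), add 'cb' as idx 5
Step 6: w='cc' (idx 4), end of input -> output (4, '')


Encoded: [(0, 'c'), (0, 'b'), (2, 'c'), (1, 'c'), (1, 'b'), (4, '')]


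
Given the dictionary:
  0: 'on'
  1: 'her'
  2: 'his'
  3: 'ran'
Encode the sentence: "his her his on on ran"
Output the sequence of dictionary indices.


Look up each word in the dictionary:
  'his' -> 2
  'her' -> 1
  'his' -> 2
  'on' -> 0
  'on' -> 0
  'ran' -> 3

Encoded: [2, 1, 2, 0, 0, 3]


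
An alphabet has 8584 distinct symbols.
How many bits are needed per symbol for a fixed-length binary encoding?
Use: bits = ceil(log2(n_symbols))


log2(8584) = 13.0674
Bracket: 2^13 = 8192 < 8584 <= 2^14 = 16384
So ceil(log2(8584)) = 14

bits = ceil(log2(8584)) = ceil(13.0674) = 14 bits
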